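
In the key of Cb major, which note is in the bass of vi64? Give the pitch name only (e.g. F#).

Eb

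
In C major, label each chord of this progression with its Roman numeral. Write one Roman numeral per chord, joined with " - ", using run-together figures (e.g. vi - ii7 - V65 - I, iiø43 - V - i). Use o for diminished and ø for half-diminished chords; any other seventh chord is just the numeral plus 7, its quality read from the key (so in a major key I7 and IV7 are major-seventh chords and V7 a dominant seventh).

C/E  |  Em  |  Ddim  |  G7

C/E has root C, degree 1 in C major, so I6.
Em has root E, degree 3 in C major, so iii.
Ddim is non-diatonic — iio, a mixture chord from C minor.
G7: root G is the dominant; dominant seventh chord there is V7.

I6 - iii - iio - V7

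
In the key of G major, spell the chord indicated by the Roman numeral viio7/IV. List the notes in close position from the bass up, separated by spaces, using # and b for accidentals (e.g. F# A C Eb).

The slash marks an applied leading-tone chord: viio of IV. In G major, IV is C, so the leading tone to it is B, a half step below.
Building a fully diminished seventh chord on B gives B-D-F-Ab.

B D F Ab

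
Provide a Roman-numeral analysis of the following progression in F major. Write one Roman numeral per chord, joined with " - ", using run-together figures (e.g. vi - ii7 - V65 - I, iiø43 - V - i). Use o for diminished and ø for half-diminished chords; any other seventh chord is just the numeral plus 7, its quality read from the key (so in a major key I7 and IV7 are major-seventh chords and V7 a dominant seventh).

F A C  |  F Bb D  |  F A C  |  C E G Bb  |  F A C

I - IV64 - I - V7 - I

F-A-C: major triad on F = scale degree 1 → I.
F-Bb-D: major triad on Bb = scale degree 4 → IV64.
F-A-C: root F is the tonic; major triad there is I.
C-E-G-Bb: dominant seventh chord on C = scale degree 5 → V7.
F-A-C has root F, degree 1 in F major, so I.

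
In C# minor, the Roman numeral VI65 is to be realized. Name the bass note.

VI in C# minor has root A; the chord is A-C#-E-G#.
The figure 65 means first inversion — the third is in the bass.

C#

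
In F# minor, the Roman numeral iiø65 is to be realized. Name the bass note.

B

iiø in F# minor has root G#; the chord is G#-B-D-F#.
The figure 65 means first inversion — the third is in the bass.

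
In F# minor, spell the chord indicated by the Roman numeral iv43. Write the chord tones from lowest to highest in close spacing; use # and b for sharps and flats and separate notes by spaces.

F# A B D

In F# minor, the fourth degree is B, and the diatonic chord built there is a minor seventh chord.
Stacking thirds from B gives B-D-F#-A.
The figured bass 43 indicates second inversion, placing the fifth (F#) in the bass: F#-A-B-D.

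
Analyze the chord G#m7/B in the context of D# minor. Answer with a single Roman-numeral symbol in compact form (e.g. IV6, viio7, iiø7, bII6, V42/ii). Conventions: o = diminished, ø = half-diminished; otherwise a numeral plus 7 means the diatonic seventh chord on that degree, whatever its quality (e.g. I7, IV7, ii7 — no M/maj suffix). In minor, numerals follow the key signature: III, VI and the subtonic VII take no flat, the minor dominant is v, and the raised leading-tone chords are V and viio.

The pitches G#-B-D#-F# form a minor seventh chord rooted on G#.
G# is scale degree 4 in D# minor, and a minor seventh chord on that degree is written iv7.
With B in the bass the chord is in first inversion, so the figured bass is 65.

iv65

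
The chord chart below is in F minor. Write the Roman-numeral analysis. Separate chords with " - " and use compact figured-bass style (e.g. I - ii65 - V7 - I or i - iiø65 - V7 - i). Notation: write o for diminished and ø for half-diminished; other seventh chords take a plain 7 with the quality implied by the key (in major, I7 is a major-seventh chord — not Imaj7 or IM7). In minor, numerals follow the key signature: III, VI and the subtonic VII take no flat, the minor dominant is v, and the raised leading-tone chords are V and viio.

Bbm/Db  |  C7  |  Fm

iv6 - V7 - i

Bbm/Db has root Bb, degree 4 in F minor, so iv6.
C7 has root C, degree 5 in F minor, so V7.
Fm has root F, degree 1 in F minor, so i.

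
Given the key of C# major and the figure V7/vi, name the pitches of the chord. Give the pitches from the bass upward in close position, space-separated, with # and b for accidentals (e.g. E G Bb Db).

E# G## B# D#

The slash means an applied dominant: we want the dominant of vi. In C# major, vi is A# minor, and its dominant is built on E#.
Building a dominant seventh chord on E# gives E#-G##-B#-D#.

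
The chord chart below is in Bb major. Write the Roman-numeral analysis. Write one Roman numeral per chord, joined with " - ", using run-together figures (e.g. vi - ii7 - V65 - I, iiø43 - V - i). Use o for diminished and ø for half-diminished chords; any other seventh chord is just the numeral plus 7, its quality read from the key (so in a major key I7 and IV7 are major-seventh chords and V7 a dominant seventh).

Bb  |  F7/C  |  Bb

I - V43 - I

Bb has root Bb, degree 1 in Bb major, so I.
F7/C: dominant seventh chord on F = scale degree 5 → V43.
Bb: root Bb is the tonic; major triad there is I.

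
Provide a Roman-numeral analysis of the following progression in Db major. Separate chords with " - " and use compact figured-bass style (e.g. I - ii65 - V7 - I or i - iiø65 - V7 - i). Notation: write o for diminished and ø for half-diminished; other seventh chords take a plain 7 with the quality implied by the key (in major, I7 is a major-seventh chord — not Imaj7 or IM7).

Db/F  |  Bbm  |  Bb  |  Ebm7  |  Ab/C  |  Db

Db/F has root Db, degree 1 in Db major, so I6.
Bbm: minor triad on Bb = scale degree 6 → vi.
Bb is the secondary dominant of ii (major triad on Bb): V/ii.
Ebm7: minor seventh chord on Eb = scale degree 2 → ii7.
Ab/C has root Ab, degree 5 in Db major, so V6.
Db has root Db, degree 1 in Db major, so I.

I6 - vi - V/ii - ii7 - V6 - I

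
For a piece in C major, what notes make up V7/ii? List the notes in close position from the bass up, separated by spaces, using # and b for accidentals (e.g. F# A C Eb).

V7/ii is a secondary dominant — the dominant seventh of ii. ii in C major is D, so the applied chord's root is A, a perfect fifth above.
Building a dominant seventh chord on A gives A-C#-E-G.

A C# E G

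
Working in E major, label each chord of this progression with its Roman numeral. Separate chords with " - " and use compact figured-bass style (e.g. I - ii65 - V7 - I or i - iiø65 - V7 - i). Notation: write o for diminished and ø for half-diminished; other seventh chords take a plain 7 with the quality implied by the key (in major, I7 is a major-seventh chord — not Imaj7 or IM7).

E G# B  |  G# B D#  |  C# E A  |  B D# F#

E-G#-B: root E is the tonic; major triad there is I.
G#-B-D# has root G#, degree 3 in E major, so iii.
C#-E-A has root A, degree 4 in E major, so IV6.
B-D#-F#: root B is the dominant; major triad there is V.

I - iii - IV6 - V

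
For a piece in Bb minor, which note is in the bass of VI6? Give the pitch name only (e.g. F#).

VI in Bb minor has root Gb; the chord is Gb-Bb-Db.
The figure 6 means first inversion — the third is in the bass.

Bb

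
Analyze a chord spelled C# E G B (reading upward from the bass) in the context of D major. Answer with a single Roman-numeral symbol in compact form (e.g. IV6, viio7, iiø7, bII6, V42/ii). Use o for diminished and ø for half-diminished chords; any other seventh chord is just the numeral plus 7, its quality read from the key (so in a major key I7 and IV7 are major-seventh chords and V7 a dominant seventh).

Stacked in thirds the chord is C#-E-G-B: a half-diminished seventh chord on C#.
C# is scale degree 7 in D major, and a half-diminished seventh chord on that degree is written viiø7.

viiø7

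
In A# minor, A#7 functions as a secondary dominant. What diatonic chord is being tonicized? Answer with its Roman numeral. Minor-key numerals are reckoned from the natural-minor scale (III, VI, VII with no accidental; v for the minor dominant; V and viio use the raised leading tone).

The chord is a dominant seventh chord on A#.
A dominant resolves down a perfect fifth: A# → D#. In A# minor, D# is scale degree 4, i.e. iv.

iv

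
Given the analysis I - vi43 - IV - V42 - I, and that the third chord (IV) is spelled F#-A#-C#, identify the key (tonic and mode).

The chord F# is a major triad rooted on F#; its label is IV.
IV on F# implies F# is the subdominant; that puts the tonic at C#, and the uppercase numeral fits major mode.

C# major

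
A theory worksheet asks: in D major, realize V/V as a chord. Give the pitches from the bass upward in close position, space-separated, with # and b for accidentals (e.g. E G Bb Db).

V/V is a secondary dominant — the dominant triad of V. V in D major is A, so the applied chord's root is E, a perfect fifth above.
Building a major triad on E gives E-G#-B.

E G# B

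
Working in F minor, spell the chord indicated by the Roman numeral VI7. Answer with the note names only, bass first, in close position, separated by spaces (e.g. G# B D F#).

Db F Ab C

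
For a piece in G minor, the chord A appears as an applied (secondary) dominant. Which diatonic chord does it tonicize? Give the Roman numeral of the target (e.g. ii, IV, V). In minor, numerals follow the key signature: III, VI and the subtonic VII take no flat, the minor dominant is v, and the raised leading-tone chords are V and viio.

V

The chord is a major triad on A.
A dominant resolves down a perfect fifth: A → D. In G minor, D is scale degree 5, i.e. V.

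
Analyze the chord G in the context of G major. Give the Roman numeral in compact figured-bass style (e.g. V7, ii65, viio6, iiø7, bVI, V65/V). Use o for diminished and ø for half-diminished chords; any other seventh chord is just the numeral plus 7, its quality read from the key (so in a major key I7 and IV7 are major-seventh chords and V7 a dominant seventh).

I

The pitches G-B-D form a major triad rooted on G.
G is scale degree 1 in G major, and a major triad on that degree is written I.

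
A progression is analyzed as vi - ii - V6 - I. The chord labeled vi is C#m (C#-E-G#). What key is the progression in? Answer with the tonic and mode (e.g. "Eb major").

The anchor chord is a minor triad on C#, labeled vi.
vi on C# implies C# is the submediant; that puts the tonic at E, and the lowercase numeral fits major mode.

E major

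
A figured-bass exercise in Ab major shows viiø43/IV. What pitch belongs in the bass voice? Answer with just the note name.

Gb

The applied chord viiø43/IV is rooted on C: C-Eb-Gb-Bb.
The figure 43 means second inversion — the fifth is in the bass.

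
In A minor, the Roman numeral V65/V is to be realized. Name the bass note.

D#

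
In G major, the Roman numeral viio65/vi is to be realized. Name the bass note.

F#

The applied chord viio65/vi is rooted on D#: D#-F#-A-C.
The figure 65 means first inversion — the third is in the bass.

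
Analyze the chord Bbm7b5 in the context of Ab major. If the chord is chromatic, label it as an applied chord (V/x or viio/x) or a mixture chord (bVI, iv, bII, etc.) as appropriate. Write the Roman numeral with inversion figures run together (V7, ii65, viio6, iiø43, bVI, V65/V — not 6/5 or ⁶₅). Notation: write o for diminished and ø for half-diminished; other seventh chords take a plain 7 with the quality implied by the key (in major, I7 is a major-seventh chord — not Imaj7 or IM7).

The pitches Bb-Db-Fb-Ab form a half-diminished seventh chord rooted on Bb.
Bb is the second degree of Ab major. This is the half-diminished supertonic seventh, borrowed from the parallel minor.

iiø7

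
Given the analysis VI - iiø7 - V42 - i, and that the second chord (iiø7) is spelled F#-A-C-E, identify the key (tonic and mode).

E minor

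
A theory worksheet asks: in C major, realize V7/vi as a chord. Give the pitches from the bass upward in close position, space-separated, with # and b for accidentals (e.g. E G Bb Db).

E G# B D

V7/vi is a secondary dominant — the dominant seventh of vi. vi in C major is A, so the applied chord's root is E, a perfect fifth above.
Building a dominant seventh chord on E gives E-G#-B-D.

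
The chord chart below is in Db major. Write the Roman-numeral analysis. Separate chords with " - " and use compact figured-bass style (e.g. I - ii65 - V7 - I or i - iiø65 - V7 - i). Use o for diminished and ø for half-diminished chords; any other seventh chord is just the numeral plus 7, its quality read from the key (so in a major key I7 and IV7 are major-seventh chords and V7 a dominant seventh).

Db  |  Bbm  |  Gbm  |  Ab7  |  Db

Db: major triad on Db = scale degree 1 → I.
Bbm: minor triad on Bb = scale degree 6 → vi.
Gbm: minor triad on Gb — chromatic; iv (borrowed from the parallel minor).
Ab7: root Ab is the dominant; dominant seventh chord there is V7.
Db has root Db, degree 1 in Db major, so I.

I - vi - iv - V7 - I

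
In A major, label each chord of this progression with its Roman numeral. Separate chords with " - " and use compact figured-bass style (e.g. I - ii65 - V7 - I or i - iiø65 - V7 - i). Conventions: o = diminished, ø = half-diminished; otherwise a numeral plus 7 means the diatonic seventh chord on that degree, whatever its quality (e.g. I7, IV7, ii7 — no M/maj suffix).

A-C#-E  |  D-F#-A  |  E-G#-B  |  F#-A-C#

I - IV - V - vi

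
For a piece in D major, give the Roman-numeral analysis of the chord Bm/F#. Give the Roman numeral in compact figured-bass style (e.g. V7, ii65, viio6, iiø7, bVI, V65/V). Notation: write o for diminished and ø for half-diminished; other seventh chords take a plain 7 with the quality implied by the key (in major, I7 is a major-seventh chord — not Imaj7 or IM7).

vi64

The pitches B-D-F# form a minor triad rooted on B.
In D major, B is the submediant; the diatonic minor triad there is vi.
With F# in the bass the chord is in second inversion, so the figured bass is 64.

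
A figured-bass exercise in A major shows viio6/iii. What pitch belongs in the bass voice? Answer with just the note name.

D#

The applied chord viio6/iii is rooted on B#: B#-D#-F#.
The figure 6 means first inversion — the third is in the bass.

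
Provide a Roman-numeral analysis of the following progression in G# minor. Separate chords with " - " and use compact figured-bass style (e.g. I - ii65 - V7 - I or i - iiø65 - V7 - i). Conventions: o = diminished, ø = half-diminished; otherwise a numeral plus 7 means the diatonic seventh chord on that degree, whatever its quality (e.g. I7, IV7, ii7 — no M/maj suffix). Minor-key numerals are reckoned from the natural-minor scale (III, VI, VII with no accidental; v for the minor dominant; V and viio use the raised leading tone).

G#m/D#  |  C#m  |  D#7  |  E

i64 - iv - V7 - VI

G#m/D# has root G#, degree 1 in G# minor, so i64.
C#m: minor triad on C# = scale degree 4 → iv.
D#7: dominant seventh chord on D# = scale degree 5 → V7.
E has root E, degree 6 in G# minor, so VI.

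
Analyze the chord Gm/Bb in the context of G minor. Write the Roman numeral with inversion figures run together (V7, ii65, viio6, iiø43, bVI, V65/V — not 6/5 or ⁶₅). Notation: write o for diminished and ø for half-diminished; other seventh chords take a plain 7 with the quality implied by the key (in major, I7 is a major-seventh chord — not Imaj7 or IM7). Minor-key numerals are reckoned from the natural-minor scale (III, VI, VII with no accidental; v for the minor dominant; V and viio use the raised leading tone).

The pitches G-Bb-D form a minor triad rooted on G.
G is scale degree 1 in G minor, and a minor triad on that degree is written i.
With Bb in the bass the chord is in first inversion, so the figured bass is 6.

i6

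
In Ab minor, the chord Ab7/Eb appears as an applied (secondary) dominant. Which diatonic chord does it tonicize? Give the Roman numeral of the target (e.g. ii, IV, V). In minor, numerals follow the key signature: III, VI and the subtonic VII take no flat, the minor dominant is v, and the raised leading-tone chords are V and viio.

iv

The chord is a dominant seventh chord on Ab.
A dominant resolves down a perfect fifth: Ab → Db. In Ab minor, Db is scale degree 4, i.e. iv.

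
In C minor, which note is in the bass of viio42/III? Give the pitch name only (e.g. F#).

The applied chord viio42/III is rooted on D: D-F-Ab-Cb.
The figure 42 means third inversion — the seventh is in the bass.

Cb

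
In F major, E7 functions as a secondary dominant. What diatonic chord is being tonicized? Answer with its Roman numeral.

iii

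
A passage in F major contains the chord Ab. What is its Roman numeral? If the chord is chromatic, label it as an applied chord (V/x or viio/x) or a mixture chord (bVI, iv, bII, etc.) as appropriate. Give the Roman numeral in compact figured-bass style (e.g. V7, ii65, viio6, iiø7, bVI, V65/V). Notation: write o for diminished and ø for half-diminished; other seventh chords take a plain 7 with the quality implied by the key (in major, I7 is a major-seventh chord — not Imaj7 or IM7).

The pitches Ab-C-Eb form a major triad rooted on Ab.
Ab is the lowered third degree of F major (diatonic 3 would be A). This is a major triad on the lowered third degree, borrowed from the parallel minor.

bIII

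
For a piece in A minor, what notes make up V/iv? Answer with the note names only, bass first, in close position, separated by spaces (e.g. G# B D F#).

The slash means an applied dominant: we want the dominant of iv. In A minor, iv is D minor, and its dominant is built on A.
Building a major triad on A gives A-C#-E.

A C# E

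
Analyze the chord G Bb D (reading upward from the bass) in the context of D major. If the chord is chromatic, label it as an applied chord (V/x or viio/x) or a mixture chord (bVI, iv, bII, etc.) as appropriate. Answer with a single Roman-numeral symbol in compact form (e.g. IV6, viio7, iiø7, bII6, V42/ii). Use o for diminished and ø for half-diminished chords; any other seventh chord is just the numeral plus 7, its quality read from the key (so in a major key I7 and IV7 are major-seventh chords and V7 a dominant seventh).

iv

Stacked in thirds the chord is G-Bb-D: a minor triad on G.
G is the fourth degree of D major. This is the minor subdominant, borrowed from the parallel minor.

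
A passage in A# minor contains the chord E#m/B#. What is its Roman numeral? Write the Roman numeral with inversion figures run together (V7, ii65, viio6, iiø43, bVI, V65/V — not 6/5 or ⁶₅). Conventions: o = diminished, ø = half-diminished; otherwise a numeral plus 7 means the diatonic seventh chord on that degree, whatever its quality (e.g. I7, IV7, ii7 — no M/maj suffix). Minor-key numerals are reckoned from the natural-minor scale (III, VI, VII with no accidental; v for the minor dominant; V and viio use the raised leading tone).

v64

Stacked in thirds the chord is E#-G#-B#: a minor triad on E#.
E# is scale degree 5 in A# minor, and a minor triad on that degree is written v.
With B# in the bass the chord is in second inversion, so the figured bass is 64.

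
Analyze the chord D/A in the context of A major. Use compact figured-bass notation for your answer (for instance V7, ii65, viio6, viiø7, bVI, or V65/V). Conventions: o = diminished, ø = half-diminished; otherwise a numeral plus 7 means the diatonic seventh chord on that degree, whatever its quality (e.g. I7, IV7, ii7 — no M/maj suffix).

IV64

Stacked in thirds the chord is D-F#-A: a major triad on D.
In A major, D is the subdominant; the diatonic major triad there is IV.
With A in the bass the chord is in second inversion, so the figured bass is 64.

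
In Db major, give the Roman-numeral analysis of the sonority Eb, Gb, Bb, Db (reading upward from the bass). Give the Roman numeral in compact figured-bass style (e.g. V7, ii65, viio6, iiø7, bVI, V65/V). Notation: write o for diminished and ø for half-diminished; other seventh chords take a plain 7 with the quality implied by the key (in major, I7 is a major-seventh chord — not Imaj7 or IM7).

Stacked in thirds the chord is Eb-Gb-Bb-Db: a minor seventh chord on Eb.
In Db major, Eb is the supertonic; the diatonic minor seventh chord there is ii7.

ii7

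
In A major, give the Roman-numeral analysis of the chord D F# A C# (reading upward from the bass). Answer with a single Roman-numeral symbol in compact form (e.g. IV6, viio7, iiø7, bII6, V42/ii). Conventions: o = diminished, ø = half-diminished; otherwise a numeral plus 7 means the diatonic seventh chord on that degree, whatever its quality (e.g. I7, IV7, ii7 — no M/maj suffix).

IV7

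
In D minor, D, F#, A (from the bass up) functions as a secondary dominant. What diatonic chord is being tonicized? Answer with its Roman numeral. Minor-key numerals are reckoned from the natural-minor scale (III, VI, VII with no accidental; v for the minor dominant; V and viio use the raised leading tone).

iv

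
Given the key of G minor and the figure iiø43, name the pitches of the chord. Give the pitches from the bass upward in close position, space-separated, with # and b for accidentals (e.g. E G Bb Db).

Eb G A C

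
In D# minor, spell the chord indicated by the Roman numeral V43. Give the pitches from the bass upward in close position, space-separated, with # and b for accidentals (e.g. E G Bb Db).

In D# minor, the dominant is A#. The dominant is major (leading tone raised), so V is a dominant seventh chord.
Stacking thirds from A# gives A#-C##-E#-G#.
The figured bass 43 indicates second inversion, placing the fifth (E#) in the bass: E#-G#-A#-C##.

E# G# A# C##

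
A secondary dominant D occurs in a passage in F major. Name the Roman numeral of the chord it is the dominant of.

ii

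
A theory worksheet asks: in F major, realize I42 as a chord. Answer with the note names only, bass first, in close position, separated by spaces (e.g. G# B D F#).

In F major, the tonic is F, and the diatonic chord built there is a major seventh chord.
That chord is spelled F-A-C-E.
With the 42 figure the chord is in third inversion; from the bass E upward in close position it reads E-F-A-C.

E F A C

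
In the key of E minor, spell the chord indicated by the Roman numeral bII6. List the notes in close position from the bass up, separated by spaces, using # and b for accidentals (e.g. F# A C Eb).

A C F

bII6 is the Neapolitan sixth — a major triad on the lowered second degree, here in its customary first inversion. In E minor that root is F.
So the chord is F-A-C.
The figured bass 6 indicates first inversion, placing the third (A) in the bass: A-C-F.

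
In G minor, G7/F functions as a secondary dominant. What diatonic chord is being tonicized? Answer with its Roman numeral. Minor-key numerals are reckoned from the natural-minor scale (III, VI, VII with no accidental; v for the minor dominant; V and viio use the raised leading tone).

iv

The chord is a dominant seventh chord on G.
A dominant resolves down a perfect fifth: G → C. In G minor, C is scale degree 4, i.e. iv.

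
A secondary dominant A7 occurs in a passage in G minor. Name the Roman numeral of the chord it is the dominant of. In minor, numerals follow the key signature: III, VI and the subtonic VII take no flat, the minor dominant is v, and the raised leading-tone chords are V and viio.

V

The chord is a dominant seventh chord on A.
A dominant resolves down a perfect fifth: A → D. In G minor, D is scale degree 5, i.e. V.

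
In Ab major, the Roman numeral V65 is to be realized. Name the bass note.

V in Ab major has root Eb; the chord is Eb-G-Bb-Db.
The figure 65 means first inversion — the third is in the bass.

G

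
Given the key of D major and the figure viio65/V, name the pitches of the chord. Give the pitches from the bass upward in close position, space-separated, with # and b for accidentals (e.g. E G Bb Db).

viio65/V is a secondary leading-tone chord. The target V is A in D major; the applied chord is rooted a semitone below, on G#.
Building a fully diminished seventh chord on G# gives G#-B-D-F.
With the 65 figure the chord is in first inversion; from the bass B upward in close position it reads B-D-F-G#.

B D F G#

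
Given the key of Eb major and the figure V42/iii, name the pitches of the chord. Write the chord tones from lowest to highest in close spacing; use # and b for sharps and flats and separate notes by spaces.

The slash means an applied dominant: we want the dominant of iii. In Eb major, iii is G minor, and its dominant is built on D.
Building a dominant seventh chord on D gives D-F#-A-C.
The figured bass 42 indicates third inversion, placing the seventh (C) in the bass: C-D-F#-A.

C D F# A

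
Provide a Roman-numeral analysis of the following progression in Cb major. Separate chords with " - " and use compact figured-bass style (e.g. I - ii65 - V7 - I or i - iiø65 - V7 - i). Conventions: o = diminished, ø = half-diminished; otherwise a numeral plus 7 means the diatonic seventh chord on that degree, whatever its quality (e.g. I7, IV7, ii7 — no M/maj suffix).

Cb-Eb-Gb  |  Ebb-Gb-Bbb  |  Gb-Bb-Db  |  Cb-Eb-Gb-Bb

Cb-Eb-Gb: root Cb is the tonic; major triad there is I.
Ebb-Gb-Bbb: Ebb with this quality isn't in the key; it's bIII, borrowed from the parallel minor.
Gb-Bb-Db has root Gb, degree 5 in Cb major, so V.
Cb-Eb-Gb-Bb: root Cb is the tonic; major seventh chord there is I7.

I - bIII - V - I7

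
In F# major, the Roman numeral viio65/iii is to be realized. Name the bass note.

The applied chord viio65/iii is rooted on G##: G##-B#-D#-F#.
The figure 65 means first inversion — the third is in the bass.

B#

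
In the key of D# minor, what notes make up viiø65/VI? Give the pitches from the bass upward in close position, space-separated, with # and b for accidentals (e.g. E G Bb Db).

viiø65/VI is a secondary leading-tone chord. The target VI is B in D# minor; the applied chord is rooted a semitone below, on A#.
Building a half-diminished seventh chord on A# gives A#-C#-E-G#.
The figured bass 65 indicates first inversion, placing the third (C#) in the bass: C#-E-G#-A#.

C# E G# A#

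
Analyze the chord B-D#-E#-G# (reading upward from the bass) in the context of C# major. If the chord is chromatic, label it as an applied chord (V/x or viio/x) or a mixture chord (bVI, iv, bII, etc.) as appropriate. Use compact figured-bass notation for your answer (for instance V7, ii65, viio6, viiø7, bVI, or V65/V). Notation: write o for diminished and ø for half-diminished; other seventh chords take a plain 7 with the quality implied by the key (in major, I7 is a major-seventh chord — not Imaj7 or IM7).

viiø43/IV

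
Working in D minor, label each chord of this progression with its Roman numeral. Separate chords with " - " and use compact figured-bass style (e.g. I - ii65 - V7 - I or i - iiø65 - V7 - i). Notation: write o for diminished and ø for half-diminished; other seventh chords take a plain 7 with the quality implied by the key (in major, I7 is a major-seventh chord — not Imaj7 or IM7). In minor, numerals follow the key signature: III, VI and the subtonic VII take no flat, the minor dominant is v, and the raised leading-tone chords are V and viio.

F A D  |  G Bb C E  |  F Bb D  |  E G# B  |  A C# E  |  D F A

i6 - VII43 - VI64 - V/V - V - i

F-A-D: root D is the tonic; minor triad there is i6.
G-Bb-C-E: root C is the subtonic; dominant seventh chord there is VII43.
F-Bb-D: root Bb is the submediant; major triad there is VI64.
E-G#-B: a major triad on E, the applied dominant of V → V/V.
A-C#-E: root A is the dominant; major triad there is V.
D-F-A has root D, degree 1 in D minor, so i.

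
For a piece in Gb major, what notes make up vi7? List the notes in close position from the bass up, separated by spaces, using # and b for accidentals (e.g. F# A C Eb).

Eb Gb Bb Db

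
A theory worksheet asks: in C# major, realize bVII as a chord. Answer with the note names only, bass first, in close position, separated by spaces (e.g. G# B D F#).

bVII is a major triad on the lowered seventh degree (the subtonic), borrowed from the parallel minor. In C# major that root is B.
So the chord is B-D#-F#.

B D# F#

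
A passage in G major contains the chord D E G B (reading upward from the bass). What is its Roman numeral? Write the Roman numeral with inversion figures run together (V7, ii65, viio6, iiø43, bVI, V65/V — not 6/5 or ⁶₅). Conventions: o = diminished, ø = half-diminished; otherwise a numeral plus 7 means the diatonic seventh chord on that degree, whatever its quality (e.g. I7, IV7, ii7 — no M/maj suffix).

vi42

The pitches E-G-B-D form a minor seventh chord rooted on E.
In G major, E is the submediant; the diatonic minor seventh chord there is vi7.
With D in the bass the chord is in third inversion, so the figured bass is 42.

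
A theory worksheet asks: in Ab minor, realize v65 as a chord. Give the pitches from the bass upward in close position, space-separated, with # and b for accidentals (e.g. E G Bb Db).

Gb Bb Db Eb

The numeral's case and figure indicate a minor seventh chord. In Ab minor its root, the dominant, is Eb.
That chord is spelled Eb-Gb-Bb-Db.
With the 65 figure the chord is in first inversion; from the bass Gb upward in close position it reads Gb-Bb-Db-Eb.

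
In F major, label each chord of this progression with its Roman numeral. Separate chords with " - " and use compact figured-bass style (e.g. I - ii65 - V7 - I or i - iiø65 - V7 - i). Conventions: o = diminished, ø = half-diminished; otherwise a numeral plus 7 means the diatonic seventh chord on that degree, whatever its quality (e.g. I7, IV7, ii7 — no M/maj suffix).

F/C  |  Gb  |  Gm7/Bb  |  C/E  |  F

F/C: root F is the tonic; major triad there is I64.
Gb: Gb with this quality isn't in the key; a major triad on b2 is the Neapolitan chord, bII.
Gm7/Bb: minor seventh chord on G = scale degree 2 → ii65.
C/E has root C, degree 5 in F major, so V6.
F: major triad on F = scale degree 1 → I.

I64 - bII - ii65 - V6 - I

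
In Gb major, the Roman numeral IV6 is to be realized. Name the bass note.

Eb

IV in Gb major has root Cb; the chord is Cb-Eb-Gb.
The figure 6 means first inversion — the third is in the bass.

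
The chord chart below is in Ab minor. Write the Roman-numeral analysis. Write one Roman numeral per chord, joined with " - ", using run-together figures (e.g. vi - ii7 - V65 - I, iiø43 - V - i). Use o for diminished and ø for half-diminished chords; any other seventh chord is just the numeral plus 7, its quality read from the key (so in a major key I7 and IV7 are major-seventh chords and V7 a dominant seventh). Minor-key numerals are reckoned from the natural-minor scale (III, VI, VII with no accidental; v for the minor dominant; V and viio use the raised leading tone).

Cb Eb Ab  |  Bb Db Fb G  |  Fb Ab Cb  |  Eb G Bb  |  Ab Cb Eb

i6 - viio65 - VI - V - i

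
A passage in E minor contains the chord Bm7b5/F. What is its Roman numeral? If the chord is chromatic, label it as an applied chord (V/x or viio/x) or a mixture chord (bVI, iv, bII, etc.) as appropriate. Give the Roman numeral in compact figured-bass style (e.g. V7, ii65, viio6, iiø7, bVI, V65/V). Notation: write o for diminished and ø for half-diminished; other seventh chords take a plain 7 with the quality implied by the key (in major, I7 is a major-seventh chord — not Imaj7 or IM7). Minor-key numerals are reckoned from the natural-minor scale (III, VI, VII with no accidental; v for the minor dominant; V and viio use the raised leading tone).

viiø43/VI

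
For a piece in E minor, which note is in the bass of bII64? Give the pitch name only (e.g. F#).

bII in E minor has root F; the chord is F-A-C.
The figure 64 means second inversion — the fifth is in the bass.

C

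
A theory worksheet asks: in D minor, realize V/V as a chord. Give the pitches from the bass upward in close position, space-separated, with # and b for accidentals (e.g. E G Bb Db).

The slash means an applied dominant: we want the dominant of V. In D minor, V is A major, and its dominant is built on E.
Building a major triad on E gives E-G#-B.

E G# B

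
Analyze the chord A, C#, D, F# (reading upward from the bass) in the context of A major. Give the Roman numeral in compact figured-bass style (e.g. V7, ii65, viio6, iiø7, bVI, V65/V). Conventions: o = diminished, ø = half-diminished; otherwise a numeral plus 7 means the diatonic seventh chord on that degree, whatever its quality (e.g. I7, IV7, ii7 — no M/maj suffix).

Stacked in thirds the chord is D-F#-A-C#: a major seventh chord on D.
In A major, D is the subdominant; the diatonic major seventh chord there is IV7.
With A in the bass the chord is in second inversion, so the figured bass is 43.

IV43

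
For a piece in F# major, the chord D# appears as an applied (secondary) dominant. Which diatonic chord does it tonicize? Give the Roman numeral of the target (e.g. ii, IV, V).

ii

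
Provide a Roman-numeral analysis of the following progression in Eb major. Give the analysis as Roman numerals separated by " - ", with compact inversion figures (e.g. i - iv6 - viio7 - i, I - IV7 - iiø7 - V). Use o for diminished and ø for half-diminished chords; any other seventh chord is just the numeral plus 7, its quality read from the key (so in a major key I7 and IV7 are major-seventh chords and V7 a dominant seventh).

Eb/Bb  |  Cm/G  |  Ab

I64 - vi64 - IV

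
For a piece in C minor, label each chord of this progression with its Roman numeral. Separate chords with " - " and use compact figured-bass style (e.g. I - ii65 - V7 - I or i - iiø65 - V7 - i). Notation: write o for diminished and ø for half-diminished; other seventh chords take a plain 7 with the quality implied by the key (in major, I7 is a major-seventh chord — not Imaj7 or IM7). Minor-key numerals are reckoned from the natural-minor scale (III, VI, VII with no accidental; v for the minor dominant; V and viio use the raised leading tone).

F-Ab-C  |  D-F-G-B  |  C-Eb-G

F-Ab-C: root F is the subdominant; minor triad there is iv.
D-F-G-B: dominant seventh chord on G = scale degree 5 → V43.
C-Eb-G has root C, degree 1 in C minor, so i.

iv - V43 - i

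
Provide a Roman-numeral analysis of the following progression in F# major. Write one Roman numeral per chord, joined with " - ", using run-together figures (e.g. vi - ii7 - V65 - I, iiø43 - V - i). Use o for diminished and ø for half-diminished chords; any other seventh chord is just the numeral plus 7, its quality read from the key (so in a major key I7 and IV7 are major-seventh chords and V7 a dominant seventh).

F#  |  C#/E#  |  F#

I - V6 - I

F#: major triad on F# = scale degree 1 → I.
C#/E#: root C# is the dominant; major triad there is V6.
F#: major triad on F# = scale degree 1 → I.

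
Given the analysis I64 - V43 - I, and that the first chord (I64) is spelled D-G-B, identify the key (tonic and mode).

The chord G/D is a major triad rooted on G; its label is I64.
If G is scale degree 1 and the mode makes that degree carry a major triad, the tonic is G and the mode is major.

G major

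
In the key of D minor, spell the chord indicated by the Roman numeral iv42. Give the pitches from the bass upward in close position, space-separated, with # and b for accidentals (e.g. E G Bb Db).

F G Bb D

In D minor, the fourth degree is G, and the diatonic chord built there is a minor seventh chord.
That chord is spelled G-Bb-D-F.
The figured bass 42 indicates third inversion, placing the seventh (F) in the bass: F-G-Bb-D.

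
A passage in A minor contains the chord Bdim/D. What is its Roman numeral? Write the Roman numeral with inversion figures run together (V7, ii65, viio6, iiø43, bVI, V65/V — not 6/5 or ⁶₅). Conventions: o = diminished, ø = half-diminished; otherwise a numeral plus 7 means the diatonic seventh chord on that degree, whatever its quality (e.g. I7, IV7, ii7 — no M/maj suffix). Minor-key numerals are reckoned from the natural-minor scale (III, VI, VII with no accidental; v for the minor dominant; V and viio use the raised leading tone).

iio6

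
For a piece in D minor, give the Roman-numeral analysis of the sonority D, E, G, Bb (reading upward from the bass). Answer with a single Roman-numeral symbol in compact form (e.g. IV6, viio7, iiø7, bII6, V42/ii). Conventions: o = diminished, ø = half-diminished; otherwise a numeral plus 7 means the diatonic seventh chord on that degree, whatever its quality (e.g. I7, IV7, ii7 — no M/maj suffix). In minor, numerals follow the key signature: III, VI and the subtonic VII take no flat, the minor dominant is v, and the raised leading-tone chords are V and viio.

The pitches E-G-Bb-D form a half-diminished seventh chord rooted on E.
E is scale degree 2 in D minor, and a half-diminished seventh chord on that degree is written iiø7.
With D in the bass the chord is in third inversion, so the figured bass is 42.

iiø42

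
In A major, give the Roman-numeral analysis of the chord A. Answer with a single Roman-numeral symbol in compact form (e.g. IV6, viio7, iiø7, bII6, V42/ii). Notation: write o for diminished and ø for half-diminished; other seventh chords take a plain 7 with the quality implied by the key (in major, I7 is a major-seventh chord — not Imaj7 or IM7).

I

The pitches A-C#-E form a major triad rooted on A.
In A major, A is the tonic; the diatonic major triad there is I.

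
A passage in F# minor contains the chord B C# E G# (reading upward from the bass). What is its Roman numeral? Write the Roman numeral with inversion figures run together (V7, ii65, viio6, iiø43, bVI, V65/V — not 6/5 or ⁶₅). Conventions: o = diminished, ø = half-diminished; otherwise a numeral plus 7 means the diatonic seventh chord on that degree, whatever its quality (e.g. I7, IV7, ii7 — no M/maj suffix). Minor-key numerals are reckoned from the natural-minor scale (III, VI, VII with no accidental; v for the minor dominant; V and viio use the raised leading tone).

v42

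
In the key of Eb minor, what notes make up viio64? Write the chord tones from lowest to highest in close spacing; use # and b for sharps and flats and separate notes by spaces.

In Eb minor, the leading-tone chord is built on the raised seventh degree, D.
Stacking thirds from D gives D-F-Ab.
The figured bass 64 indicates second inversion, placing the fifth (Ab) in the bass: Ab-D-F.

Ab D F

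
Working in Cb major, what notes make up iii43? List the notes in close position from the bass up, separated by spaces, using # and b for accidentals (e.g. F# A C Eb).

In Cb major, the third degree is Eb, and the diatonic chord built there is a minor seventh chord.
That chord is spelled Eb-Gb-Bb-Db.
With the 43 figure the chord is in second inversion; from the bass Bb upward in close position it reads Bb-Db-Eb-Gb.

Bb Db Eb Gb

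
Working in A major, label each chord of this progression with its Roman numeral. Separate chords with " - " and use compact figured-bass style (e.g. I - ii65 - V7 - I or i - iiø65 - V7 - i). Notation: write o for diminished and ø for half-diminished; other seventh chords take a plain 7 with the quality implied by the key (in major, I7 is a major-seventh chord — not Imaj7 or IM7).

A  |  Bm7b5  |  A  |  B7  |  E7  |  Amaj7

I - iiø7 - I - V7/V - V7 - I7

A has root A, degree 1 in A major, so I.
Bm7b5: half-diminished seventh chord on B — chromatic; iiø7 (borrowed from the parallel minor).
A: root A is the tonic; major triad there is I.
B7: chromatic; B is V of V, so V7/V.
E7: dominant seventh chord on E = scale degree 5 → V7.
Amaj7: root A is the tonic; major seventh chord there is I7.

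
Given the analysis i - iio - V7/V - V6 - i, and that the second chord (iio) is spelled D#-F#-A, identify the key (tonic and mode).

C# minor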